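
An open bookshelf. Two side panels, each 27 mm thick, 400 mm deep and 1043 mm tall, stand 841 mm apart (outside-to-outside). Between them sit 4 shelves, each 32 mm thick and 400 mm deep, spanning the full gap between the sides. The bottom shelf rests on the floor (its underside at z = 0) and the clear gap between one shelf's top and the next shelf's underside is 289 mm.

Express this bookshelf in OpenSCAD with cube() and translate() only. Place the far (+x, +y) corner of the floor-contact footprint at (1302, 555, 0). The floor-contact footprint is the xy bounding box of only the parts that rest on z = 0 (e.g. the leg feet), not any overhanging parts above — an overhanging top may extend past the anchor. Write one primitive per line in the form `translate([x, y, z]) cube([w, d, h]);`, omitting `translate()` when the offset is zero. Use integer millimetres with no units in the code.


translate([461, 155, 0]) cube([27, 400, 1043]);
translate([1275, 155, 0]) cube([27, 400, 1043]);
translate([488, 155, 0]) cube([787, 400, 32]);
translate([488, 155, 321]) cube([787, 400, 32]);
translate([488, 155, 642]) cube([787, 400, 32]);
translate([488, 155, 963]) cube([787, 400, 32]);


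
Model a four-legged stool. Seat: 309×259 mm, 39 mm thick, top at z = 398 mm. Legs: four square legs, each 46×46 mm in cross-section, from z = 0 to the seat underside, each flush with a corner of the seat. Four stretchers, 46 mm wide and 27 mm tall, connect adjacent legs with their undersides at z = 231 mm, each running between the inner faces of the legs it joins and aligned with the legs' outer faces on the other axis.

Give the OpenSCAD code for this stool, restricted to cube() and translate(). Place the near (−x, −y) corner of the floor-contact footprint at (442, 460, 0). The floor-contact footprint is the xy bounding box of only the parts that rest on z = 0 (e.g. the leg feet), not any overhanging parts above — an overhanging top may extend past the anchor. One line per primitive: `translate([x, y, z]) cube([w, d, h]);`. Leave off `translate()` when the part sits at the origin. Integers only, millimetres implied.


translate([442, 460, 359]) cube([309, 259, 39]);
translate([442, 460, 0]) cube([46, 46, 359]);
translate([705, 460, 0]) cube([46, 46, 359]);
translate([442, 673, 0]) cube([46, 46, 359]);
translate([705, 673, 0]) cube([46, 46, 359]);
translate([488, 460, 231]) cube([217, 46, 27]);
translate([488, 673, 231]) cube([217, 46, 27]);
translate([442, 506, 231]) cube([46, 167, 27]);
translate([705, 506, 231]) cube([46, 167, 27]);


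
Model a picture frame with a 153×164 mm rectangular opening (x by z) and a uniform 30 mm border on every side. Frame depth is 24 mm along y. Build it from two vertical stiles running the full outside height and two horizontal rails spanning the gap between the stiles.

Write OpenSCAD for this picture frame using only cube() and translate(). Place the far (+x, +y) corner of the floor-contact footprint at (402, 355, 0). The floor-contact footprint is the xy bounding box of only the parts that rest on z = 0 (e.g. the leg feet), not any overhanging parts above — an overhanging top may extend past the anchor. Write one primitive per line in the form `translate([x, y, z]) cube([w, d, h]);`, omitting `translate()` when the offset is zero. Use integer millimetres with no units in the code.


translate([189, 331, 0]) cube([30, 24, 224]);
translate([372, 331, 0]) cube([30, 24, 224]);
translate([219, 331, 0]) cube([153, 24, 30]);
translate([219, 331, 194]) cube([153, 24, 30]);


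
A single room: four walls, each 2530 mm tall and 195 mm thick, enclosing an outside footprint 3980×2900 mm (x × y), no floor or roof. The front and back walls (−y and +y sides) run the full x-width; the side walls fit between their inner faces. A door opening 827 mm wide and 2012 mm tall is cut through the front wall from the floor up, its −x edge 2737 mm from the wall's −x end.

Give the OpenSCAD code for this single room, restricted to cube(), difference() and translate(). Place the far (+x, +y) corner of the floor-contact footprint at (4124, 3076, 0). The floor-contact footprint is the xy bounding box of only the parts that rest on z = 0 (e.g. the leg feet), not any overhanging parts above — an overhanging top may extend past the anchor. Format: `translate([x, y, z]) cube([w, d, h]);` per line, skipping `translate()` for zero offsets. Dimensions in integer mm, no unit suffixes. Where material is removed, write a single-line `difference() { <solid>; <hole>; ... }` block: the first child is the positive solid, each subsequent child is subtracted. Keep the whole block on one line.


difference() { translate([144, 176, 0]) cube([3980, 195, 2530]); translate([2881, 176, 0]) cube([827, 195, 2012]); }
translate([144, 2881, 0]) cube([3980, 195, 2530]);
translate([144, 371, 0]) cube([195, 2510, 2530]);
translate([3929, 371, 0]) cube([195, 2510, 2530]);


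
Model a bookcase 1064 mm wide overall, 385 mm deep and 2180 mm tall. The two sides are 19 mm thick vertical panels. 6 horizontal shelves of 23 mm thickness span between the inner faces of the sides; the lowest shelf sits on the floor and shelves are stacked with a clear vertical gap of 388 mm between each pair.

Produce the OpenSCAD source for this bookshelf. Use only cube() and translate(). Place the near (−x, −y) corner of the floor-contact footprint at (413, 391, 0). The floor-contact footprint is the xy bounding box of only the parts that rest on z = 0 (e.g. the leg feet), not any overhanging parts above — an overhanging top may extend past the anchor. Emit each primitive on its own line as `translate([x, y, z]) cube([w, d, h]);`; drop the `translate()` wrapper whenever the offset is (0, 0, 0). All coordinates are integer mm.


translate([413, 391, 0]) cube([19, 385, 2180]);
translate([1458, 391, 0]) cube([19, 385, 2180]);
translate([432, 391, 0]) cube([1026, 385, 23]);
translate([432, 391, 411]) cube([1026, 385, 23]);
translate([432, 391, 822]) cube([1026, 385, 23]);
translate([432, 391, 1233]) cube([1026, 385, 23]);
translate([432, 391, 1644]) cube([1026, 385, 23]);
translate([432, 391, 2055]) cube([1026, 385, 23]);


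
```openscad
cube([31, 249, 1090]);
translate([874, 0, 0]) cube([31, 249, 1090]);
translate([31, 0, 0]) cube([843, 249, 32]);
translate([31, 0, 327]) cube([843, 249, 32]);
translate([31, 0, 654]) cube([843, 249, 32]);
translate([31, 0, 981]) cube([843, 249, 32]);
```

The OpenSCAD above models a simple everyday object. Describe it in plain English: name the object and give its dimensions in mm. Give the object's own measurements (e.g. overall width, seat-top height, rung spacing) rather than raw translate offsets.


An open bookshelf. Two side panels, each 31 mm thick, 249 mm deep and 1090 mm tall, stand 905 mm apart (outside-to-outside). Between them sit 4 shelves, each 32 mm thick and 249 mm deep, spanning the full gap between the sides. The bottom shelf rests on the floor (its underside at z = 0) and the clear gap between one shelf's top and the next shelf's underside is 295 mm.


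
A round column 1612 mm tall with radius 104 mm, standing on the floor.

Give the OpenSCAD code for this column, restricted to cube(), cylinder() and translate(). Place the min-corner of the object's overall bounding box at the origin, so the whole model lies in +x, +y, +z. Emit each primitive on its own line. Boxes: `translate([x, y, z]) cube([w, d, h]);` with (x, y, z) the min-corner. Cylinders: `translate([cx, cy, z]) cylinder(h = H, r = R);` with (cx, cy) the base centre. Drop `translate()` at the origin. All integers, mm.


translate([104, 104, 0]) cylinder(h = 1612, r = 104);


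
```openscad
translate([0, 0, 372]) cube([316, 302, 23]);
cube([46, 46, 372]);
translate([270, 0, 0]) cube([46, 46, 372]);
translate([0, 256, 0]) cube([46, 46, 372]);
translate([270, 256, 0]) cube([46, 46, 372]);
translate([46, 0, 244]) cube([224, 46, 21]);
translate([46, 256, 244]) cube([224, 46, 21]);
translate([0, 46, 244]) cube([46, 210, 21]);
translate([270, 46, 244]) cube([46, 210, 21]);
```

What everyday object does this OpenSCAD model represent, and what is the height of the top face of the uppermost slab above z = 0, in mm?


A stool. The seat height is 395 mm.

A 316×302×23 slab at z = 372 on four corner posts — a stool. The seat top is 372 + 23 = 395 mm.


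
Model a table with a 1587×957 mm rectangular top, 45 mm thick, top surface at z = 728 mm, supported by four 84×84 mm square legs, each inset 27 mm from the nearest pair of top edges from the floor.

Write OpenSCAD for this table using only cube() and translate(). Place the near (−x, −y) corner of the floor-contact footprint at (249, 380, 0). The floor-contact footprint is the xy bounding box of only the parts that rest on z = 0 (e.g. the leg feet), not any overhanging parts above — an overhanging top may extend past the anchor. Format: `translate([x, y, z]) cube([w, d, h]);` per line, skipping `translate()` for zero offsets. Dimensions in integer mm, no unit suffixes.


translate([222, 353, 683]) cube([1587, 957, 45]);
translate([249, 380, 0]) cube([84, 84, 683]);
translate([1698, 380, 0]) cube([84, 84, 683]);
translate([249, 1199, 0]) cube([84, 84, 683]);
translate([1698, 1199, 0]) cube([84, 84, 683]);


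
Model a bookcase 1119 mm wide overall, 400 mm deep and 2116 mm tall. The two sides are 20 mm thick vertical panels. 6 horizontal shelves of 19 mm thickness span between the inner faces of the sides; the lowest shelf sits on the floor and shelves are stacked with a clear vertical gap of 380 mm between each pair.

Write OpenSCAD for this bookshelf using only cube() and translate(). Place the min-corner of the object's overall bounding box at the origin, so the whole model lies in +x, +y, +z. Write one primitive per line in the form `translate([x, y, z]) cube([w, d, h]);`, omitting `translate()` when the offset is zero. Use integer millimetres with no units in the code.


cube([20, 400, 2116]);
translate([1099, 0, 0]) cube([20, 400, 2116]);
translate([20, 0, 0]) cube([1079, 400, 19]);
translate([20, 0, 399]) cube([1079, 400, 19]);
translate([20, 0, 798]) cube([1079, 400, 19]);
translate([20, 0, 1197]) cube([1079, 400, 19]);
translate([20, 0, 1596]) cube([1079, 400, 19]);
translate([20, 0, 1995]) cube([1079, 400, 19]);


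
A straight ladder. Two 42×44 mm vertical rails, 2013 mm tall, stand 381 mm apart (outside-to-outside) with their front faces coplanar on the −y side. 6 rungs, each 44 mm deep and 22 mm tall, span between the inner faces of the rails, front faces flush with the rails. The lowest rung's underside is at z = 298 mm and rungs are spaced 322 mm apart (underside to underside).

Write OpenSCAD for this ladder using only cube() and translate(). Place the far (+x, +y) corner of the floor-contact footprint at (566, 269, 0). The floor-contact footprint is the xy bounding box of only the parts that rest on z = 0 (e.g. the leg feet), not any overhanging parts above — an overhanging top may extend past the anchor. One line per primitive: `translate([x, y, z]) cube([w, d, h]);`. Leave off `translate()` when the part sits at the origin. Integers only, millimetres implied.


translate([185, 225, 0]) cube([42, 44, 2013]);
translate([524, 225, 0]) cube([42, 44, 2013]);
translate([227, 225, 298]) cube([297, 44, 22]);
translate([227, 225, 620]) cube([297, 44, 22]);
translate([227, 225, 942]) cube([297, 44, 22]);
translate([227, 225, 1264]) cube([297, 44, 22]);
translate([227, 225, 1586]) cube([297, 44, 22]);
translate([227, 225, 1908]) cube([297, 44, 22]);


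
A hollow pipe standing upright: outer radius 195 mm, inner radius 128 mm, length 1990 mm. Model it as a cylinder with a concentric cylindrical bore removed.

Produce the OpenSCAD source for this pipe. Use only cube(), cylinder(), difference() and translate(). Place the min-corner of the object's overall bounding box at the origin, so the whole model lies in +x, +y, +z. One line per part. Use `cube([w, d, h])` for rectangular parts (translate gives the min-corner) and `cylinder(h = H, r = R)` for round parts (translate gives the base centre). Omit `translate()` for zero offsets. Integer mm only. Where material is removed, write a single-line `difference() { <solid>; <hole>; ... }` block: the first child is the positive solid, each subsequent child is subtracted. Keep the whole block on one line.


difference() { translate([195, 195, 0]) cylinder(h = 1990, r = 195); translate([195, 195, 0]) cylinder(h = 1990, r = 128); }


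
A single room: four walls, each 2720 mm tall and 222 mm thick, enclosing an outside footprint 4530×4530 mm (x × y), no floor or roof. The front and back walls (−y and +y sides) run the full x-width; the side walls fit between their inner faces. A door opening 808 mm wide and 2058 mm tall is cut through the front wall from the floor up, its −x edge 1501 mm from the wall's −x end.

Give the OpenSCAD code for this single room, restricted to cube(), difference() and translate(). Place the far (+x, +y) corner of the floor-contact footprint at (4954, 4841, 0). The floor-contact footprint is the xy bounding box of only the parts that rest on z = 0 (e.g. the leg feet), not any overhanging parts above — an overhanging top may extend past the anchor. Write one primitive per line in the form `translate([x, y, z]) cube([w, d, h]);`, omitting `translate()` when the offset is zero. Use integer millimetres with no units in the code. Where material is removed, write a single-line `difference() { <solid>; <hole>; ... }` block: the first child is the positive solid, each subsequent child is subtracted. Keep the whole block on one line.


difference() { translate([424, 311, 0]) cube([4530, 222, 2720]); translate([1925, 311, 0]) cube([808, 222, 2058]); }
translate([424, 4619, 0]) cube([4530, 222, 2720]);
translate([424, 533, 0]) cube([222, 4086, 2720]);
translate([4732, 533, 0]) cube([222, 4086, 2720]);


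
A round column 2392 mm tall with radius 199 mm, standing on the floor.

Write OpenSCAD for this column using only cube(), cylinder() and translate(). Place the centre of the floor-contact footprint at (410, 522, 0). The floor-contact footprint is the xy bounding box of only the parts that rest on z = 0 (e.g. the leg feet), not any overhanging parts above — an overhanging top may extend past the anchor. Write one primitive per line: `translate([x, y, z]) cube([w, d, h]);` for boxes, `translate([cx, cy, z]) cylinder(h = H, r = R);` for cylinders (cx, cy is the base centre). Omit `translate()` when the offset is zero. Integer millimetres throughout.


translate([410, 522, 0]) cylinder(h = 2392, r = 199);


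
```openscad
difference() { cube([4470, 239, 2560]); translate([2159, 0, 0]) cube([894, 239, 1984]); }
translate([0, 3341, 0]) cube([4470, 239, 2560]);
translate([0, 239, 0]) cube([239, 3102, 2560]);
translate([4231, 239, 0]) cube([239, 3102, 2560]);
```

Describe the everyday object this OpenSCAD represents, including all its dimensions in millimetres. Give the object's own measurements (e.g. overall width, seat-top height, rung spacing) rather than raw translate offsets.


A single room: four walls, each 2560 mm tall and 239 mm thick, enclosing an outside footprint 4470×3580 mm (x × y), no floor or roof. The front and back walls (−y and +y sides) run the full x-width; the side walls fit between their inner faces. A door opening 894 mm wide and 1984 mm tall is cut through the front wall from the floor up, its −x edge 2159 mm from the wall's −x end.


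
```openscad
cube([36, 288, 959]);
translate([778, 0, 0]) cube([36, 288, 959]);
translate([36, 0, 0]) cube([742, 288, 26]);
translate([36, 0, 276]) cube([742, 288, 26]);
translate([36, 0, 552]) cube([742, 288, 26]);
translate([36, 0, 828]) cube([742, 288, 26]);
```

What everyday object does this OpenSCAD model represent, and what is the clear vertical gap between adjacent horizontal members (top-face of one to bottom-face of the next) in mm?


A bookshelf. The clear shelf gap is 250 mm.

Two tall side panels with 4 horizontal boards between them — a bookshelf. The first two shelf undersides are at z = 0 and z = 276; with shelf thickness 26, the clear gap is 276 − 0 − 26 = 250 mm.


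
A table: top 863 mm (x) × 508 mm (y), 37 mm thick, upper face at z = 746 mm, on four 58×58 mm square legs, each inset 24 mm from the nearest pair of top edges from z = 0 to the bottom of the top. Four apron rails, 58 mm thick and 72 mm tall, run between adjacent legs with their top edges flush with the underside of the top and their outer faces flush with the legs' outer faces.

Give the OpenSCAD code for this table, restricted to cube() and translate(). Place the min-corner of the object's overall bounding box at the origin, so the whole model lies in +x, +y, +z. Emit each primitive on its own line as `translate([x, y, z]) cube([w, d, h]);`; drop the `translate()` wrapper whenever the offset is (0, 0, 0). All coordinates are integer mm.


// leg_h = 746 - 37 = 709
// apron z = 709 - 72 = 637
translate([0, 0, 709]) cube([863, 508, 37]);
translate([24, 24, 0]) cube([58, 58, 709]);
translate([781, 24, 0]) cube([58, 58, 709]);
translate([24, 426, 0]) cube([58, 58, 709]);
translate([781, 426, 0]) cube([58, 58, 709]);
translate([82, 24, 637]) cube([699, 58, 72]);
translate([82, 426, 637]) cube([699, 58, 72]);
translate([24, 82, 637]) cube([58, 344, 72]);
translate([781, 82, 637]) cube([58, 344, 72]);


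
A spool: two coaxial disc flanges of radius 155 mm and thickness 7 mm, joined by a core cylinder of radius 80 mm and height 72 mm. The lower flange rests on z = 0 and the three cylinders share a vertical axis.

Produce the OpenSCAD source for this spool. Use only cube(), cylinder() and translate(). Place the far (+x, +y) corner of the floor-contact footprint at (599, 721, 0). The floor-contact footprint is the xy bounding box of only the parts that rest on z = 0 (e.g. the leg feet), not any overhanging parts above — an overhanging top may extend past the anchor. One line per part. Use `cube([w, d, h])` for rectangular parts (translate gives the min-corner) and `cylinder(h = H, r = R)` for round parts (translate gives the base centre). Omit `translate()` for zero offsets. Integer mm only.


translate([444, 566, 0]) cylinder(h = 7, r = 155);
translate([444, 566, 7]) cylinder(h = 72, r = 80);
translate([444, 566, 79]) cylinder(h = 7, r = 155);


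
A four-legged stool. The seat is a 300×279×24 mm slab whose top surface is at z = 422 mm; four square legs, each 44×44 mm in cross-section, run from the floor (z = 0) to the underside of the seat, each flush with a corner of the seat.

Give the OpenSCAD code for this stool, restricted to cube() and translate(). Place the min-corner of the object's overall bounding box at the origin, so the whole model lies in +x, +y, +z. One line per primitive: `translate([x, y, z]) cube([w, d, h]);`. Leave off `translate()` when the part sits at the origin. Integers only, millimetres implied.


translate([0, 0, 398]) cube([300, 279, 24]);
cube([44, 44, 398]);
translate([256, 0, 0]) cube([44, 44, 398]);
translate([0, 235, 0]) cube([44, 44, 398]);
translate([256, 235, 0]) cube([44, 44, 398]);


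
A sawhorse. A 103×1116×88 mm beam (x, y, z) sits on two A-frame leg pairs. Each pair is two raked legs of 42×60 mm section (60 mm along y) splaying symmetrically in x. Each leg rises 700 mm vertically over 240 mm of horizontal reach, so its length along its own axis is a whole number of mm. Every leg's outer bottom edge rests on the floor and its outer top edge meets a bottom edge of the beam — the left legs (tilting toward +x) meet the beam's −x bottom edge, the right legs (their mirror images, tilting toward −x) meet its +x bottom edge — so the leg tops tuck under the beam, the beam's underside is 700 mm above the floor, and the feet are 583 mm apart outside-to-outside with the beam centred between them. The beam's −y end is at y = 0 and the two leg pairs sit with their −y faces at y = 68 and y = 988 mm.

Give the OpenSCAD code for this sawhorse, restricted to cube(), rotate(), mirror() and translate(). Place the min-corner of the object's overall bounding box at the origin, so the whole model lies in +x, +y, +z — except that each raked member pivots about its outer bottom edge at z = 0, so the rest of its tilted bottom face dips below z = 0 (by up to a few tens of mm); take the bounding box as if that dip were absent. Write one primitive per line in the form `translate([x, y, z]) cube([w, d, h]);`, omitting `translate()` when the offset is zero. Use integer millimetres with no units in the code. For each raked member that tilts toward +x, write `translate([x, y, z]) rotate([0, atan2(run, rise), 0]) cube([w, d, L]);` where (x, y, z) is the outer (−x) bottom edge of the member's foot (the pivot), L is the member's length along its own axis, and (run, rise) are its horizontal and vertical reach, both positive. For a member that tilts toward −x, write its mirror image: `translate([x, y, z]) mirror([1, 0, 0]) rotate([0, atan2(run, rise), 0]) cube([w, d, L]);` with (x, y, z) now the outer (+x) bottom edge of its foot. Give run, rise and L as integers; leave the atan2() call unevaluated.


translate([240, 0, 700]) cube([103, 1116, 88]);
translate([0, 68, 0]) rotate([0, atan2(240, 700), 0]) cube([42, 60, 740]);
translate([583, 68, 0]) mirror([1, 0, 0]) rotate([0, atan2(240, 700), 0]) cube([42, 60, 740]);
translate([0, 988, 0]) rotate([0, atan2(240, 700), 0]) cube([42, 60, 740]);
translate([583, 988, 0]) mirror([1, 0, 0]) rotate([0, atan2(240, 700), 0]) cube([42, 60, 740]);


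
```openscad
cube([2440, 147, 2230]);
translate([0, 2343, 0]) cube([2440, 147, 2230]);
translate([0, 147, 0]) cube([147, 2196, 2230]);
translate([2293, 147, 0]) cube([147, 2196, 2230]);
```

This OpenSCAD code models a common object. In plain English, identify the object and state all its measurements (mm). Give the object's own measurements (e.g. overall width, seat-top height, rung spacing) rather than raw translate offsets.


The wall frame of a small rectangular building: four walls, each 2230 mm tall and 147 mm thick, enclosing a footprint 2440 mm (x) by 2490 mm (y) outside-to-outside, with no floor or roof. The front and back walls (the −y and +y sides) span the full width; the two side walls fit between them.


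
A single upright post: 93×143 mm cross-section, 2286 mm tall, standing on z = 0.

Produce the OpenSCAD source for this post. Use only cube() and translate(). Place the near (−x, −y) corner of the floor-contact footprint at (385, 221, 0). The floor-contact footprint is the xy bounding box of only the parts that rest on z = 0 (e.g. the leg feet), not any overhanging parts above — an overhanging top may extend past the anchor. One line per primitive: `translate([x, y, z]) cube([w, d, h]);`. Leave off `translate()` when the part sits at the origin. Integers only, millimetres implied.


translate([385, 221, 0]) cube([93, 143, 2286]);


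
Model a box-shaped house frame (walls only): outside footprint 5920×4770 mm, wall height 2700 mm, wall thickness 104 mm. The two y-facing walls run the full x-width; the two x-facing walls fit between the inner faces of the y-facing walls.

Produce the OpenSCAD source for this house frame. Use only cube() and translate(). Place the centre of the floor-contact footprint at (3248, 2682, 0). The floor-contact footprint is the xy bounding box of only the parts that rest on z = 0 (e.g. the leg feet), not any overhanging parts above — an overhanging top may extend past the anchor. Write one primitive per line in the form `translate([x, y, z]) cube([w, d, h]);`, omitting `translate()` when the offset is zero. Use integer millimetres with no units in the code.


translate([288, 297, 0]) cube([5920, 104, 2700]);
translate([288, 4963, 0]) cube([5920, 104, 2700]);
translate([288, 401, 0]) cube([104, 4562, 2700]);
translate([6104, 401, 0]) cube([104, 4562, 2700]);


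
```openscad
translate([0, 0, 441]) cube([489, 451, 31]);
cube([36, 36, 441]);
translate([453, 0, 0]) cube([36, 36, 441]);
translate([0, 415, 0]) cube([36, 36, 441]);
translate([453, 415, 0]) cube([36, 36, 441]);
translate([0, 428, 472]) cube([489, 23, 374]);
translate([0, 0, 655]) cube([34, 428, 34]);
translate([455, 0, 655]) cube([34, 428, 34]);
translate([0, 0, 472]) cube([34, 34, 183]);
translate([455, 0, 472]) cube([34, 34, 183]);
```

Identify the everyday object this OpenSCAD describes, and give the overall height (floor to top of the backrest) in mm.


A chair. The overall height is 846 mm.

A slab on four corner posts with a tall panel at the back — a chair. The seat slab sits at z = 441 with thickness 31, and the 374 mm backrest starts at the seat top, so the overall height is 441 + 31 + 374 = 846 mm.


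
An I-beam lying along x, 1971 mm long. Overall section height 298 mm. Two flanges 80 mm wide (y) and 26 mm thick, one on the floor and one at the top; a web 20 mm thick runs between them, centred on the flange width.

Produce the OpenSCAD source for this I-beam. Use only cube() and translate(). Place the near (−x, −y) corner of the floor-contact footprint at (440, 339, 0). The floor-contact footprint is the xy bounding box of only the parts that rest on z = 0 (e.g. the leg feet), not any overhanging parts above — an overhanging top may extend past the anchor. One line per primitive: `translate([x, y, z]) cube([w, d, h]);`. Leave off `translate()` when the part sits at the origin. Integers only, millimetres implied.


translate([440, 339, 0]) cube([1971, 80, 26]);
translate([440, 369, 26]) cube([1971, 20, 246]);
translate([440, 339, 272]) cube([1971, 80, 26]);


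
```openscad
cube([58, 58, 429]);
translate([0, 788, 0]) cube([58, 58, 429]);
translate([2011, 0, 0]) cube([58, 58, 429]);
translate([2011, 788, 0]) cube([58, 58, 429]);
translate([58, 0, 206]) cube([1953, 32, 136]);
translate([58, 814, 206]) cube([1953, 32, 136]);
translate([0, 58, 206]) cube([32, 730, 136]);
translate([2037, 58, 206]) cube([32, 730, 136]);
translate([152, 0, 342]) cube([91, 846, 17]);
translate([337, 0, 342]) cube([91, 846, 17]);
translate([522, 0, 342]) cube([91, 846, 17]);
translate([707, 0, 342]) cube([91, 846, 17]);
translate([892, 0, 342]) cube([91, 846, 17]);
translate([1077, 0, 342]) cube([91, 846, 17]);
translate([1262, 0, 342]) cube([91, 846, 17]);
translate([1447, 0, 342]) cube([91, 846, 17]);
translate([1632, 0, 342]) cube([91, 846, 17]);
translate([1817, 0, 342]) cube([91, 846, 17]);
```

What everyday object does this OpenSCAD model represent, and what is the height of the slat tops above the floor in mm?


A bed frame. The slat-top height is 359 mm.

Four posts, four rails, and a row of slats — a bed frame. Slats sit on the rails at z = 206 + 136 = 342; with slat thickness 17, the top is 359 mm.


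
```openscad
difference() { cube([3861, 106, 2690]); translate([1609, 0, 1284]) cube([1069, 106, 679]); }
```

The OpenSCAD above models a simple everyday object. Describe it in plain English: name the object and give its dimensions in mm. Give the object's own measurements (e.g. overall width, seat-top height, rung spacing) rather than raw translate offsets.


A wall 3861 mm long (x), 106 mm thick (y), 2690 mm tall, with a rectangular window opening cut through it. The opening is 1069 mm wide and 679 mm tall; its sill is at z = 1284 mm and its near (−x) edge is 1609 mm from the wall's −x end. The opening passes through the full wall thickness.


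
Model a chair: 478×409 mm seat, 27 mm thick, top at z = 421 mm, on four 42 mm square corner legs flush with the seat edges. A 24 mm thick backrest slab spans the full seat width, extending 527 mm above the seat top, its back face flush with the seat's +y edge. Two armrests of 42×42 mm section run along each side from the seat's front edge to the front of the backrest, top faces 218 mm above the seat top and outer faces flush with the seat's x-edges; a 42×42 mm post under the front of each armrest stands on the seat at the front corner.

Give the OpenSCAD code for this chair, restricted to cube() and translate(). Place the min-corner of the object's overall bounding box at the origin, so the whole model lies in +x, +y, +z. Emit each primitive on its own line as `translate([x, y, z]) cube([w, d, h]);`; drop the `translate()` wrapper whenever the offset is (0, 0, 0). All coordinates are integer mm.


translate([0, 0, 394]) cube([478, 409, 27]);
cube([42, 42, 394]);
translate([436, 0, 0]) cube([42, 42, 394]);
translate([0, 367, 0]) cube([42, 42, 394]);
translate([436, 367, 0]) cube([42, 42, 394]);
translate([0, 385, 421]) cube([478, 24, 527]);
translate([0, 0, 597]) cube([42, 385, 42]);
translate([436, 0, 597]) cube([42, 385, 42]);
translate([0, 0, 421]) cube([42, 42, 176]);
translate([436, 0, 421]) cube([42, 42, 176]);


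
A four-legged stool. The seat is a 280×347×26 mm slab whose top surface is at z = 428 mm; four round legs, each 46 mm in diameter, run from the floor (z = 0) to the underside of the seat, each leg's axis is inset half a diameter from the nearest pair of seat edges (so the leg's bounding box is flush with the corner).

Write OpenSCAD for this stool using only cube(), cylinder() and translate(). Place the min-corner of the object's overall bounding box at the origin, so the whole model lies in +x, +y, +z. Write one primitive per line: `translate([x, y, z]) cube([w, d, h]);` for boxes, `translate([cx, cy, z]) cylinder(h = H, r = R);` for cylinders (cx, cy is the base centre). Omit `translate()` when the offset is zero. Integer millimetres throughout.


translate([0, 0, 402]) cube([280, 347, 26]);
translate([23, 23, 0]) cylinder(h = 402, r = 23);
translate([257, 23, 0]) cylinder(h = 402, r = 23);
translate([23, 324, 0]) cylinder(h = 402, r = 23);
translate([257, 324, 0]) cylinder(h = 402, r = 23);


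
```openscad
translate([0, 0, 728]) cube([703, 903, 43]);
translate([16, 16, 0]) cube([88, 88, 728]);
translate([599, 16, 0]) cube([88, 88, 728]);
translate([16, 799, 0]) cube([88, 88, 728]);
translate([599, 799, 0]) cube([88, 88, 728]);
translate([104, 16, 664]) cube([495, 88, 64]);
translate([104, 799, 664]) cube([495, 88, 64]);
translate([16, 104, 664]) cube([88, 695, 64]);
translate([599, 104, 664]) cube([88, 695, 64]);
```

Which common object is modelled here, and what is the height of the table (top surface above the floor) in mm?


A table. The table height is 771 mm.

A 703×903×43 slab sits at z = 728 on four 88 mm square posts — a table. The top surface is at 728 + 43 = 771 mm.


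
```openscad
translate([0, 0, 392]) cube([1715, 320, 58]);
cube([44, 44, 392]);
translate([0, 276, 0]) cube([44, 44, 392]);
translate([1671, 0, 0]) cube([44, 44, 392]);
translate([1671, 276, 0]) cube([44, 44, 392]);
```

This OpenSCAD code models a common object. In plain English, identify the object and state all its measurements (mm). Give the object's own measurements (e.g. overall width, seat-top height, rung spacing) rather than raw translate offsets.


A bench: a 1715×320 mm seat slab, 58 mm thick, top at z = 450 mm, on four 44×44 mm square legs flush with the seat corners and standing on z = 0.


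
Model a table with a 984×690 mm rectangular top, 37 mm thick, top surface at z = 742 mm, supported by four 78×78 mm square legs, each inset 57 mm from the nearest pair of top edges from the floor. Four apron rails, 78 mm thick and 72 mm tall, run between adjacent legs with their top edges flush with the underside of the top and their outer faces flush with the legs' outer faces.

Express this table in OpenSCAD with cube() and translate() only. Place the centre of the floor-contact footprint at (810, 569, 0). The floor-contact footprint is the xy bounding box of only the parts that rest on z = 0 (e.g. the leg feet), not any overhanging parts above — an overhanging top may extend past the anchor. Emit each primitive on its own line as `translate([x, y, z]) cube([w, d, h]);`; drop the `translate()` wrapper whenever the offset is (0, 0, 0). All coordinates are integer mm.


translate([318, 224, 705]) cube([984, 690, 37]);
translate([375, 281, 0]) cube([78, 78, 705]);
translate([1167, 281, 0]) cube([78, 78, 705]);
translate([375, 779, 0]) cube([78, 78, 705]);
translate([1167, 779, 0]) cube([78, 78, 705]);
translate([453, 281, 633]) cube([714, 78, 72]);
translate([453, 779, 633]) cube([714, 78, 72]);
translate([375, 359, 633]) cube([78, 420, 72]);
translate([1167, 359, 633]) cube([78, 420, 72]);


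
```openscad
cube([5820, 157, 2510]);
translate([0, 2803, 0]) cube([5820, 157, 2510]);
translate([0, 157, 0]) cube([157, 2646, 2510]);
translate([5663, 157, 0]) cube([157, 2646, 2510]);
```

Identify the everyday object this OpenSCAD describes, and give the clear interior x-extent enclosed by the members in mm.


A house (or room) frame. The interior width is 5506 mm.

Four 2510 mm walls enclosing a rectangle with no floor or roof — a room or house frame. Outside width is 5820 mm and wall thickness is 157 mm, so the interior width is 5820 − 2 × 157 = 5506 mm.


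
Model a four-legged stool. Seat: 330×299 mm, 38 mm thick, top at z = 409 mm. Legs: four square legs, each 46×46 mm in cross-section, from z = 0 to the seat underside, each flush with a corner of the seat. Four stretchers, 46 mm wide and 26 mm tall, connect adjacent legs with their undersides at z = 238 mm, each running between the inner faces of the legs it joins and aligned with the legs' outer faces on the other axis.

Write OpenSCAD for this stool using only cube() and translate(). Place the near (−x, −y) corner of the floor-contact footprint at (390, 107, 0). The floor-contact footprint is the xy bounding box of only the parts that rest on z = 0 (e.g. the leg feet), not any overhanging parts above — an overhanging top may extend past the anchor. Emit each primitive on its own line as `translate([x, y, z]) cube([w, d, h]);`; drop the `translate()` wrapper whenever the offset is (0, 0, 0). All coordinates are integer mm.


// leg_h = 409 - 38 = 371
// stretcher span = 330 - 2*46 = 238
translate([390, 107, 371]) cube([330, 299, 38]);
translate([390, 107, 0]) cube([46, 46, 371]);
translate([674, 107, 0]) cube([46, 46, 371]);
translate([390, 360, 0]) cube([46, 46, 371]);
translate([674, 360, 0]) cube([46, 46, 371]);
translate([436, 107, 238]) cube([238, 46, 26]);
translate([436, 360, 238]) cube([238, 46, 26]);
translate([390, 153, 238]) cube([46, 207, 26]);
translate([674, 153, 238]) cube([46, 207, 26]);


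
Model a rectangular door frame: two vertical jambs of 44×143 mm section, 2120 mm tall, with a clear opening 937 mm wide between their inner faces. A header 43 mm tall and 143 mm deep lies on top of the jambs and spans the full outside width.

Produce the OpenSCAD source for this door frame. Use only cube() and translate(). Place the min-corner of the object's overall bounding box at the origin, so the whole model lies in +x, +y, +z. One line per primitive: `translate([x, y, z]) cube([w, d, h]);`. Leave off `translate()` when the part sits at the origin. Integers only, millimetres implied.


cube([44, 143, 2120]);
translate([981, 0, 0]) cube([44, 143, 2120]);
translate([0, 0, 2120]) cube([1025, 143, 43]);


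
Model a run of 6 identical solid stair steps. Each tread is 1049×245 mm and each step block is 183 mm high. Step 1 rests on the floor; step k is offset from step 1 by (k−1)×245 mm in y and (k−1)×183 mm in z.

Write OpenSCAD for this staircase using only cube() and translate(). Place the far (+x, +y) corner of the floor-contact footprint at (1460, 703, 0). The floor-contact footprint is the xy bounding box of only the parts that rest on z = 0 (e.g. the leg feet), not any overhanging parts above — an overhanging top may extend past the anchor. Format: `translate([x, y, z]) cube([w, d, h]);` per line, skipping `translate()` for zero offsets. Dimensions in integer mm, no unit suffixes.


translate([411, 458, 0]) cube([1049, 245, 183]);
translate([411, 703, 183]) cube([1049, 245, 183]);
translate([411, 948, 366]) cube([1049, 245, 183]);
translate([411, 1193, 549]) cube([1049, 245, 183]);
translate([411, 1438, 732]) cube([1049, 245, 183]);
translate([411, 1683, 915]) cube([1049, 245, 183]);


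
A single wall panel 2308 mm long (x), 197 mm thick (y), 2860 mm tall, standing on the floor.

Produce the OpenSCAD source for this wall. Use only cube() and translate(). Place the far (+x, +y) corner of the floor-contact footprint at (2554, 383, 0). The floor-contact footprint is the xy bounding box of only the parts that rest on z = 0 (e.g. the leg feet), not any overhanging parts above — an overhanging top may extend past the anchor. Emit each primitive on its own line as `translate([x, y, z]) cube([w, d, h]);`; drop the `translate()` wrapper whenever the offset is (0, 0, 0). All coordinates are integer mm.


translate([246, 186, 0]) cube([2308, 197, 2860]);


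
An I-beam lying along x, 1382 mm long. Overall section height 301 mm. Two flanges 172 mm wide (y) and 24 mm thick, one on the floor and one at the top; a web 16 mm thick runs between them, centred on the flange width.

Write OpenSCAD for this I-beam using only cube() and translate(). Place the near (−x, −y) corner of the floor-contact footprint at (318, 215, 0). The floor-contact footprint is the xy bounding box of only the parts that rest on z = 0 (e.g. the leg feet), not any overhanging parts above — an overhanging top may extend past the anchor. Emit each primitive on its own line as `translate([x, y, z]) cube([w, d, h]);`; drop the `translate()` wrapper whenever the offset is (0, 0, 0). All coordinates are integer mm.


translate([318, 215, 0]) cube([1382, 172, 24]);
translate([318, 293, 24]) cube([1382, 16, 253]);
translate([318, 215, 277]) cube([1382, 172, 24]);


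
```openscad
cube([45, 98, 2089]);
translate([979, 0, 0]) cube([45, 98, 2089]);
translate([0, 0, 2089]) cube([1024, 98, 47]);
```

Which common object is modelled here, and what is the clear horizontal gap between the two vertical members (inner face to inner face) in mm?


A door frame. The clear opening width is 934 mm.

Two 2089 mm tall posts with a header on top — a door frame. The left jamb is 45 mm wide at x = 0; the right jamb starts at x = 979. The clear opening is 979 − 45 = 934 mm.


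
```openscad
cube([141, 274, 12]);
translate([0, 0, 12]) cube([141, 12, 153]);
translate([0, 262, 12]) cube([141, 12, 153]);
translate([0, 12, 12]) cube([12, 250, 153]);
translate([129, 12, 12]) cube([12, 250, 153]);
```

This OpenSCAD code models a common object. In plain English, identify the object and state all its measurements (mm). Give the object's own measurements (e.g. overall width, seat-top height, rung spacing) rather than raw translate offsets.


An open-topped rectangular box: outside dimensions 141×274×165 mm, with a uniform wall and base thickness of 12 mm. The base is a full 141×274 slab on the floor; four walls sit on top of the base. The front and back walls (the −y and +y sides) span the full width; the two side walls fit between them.


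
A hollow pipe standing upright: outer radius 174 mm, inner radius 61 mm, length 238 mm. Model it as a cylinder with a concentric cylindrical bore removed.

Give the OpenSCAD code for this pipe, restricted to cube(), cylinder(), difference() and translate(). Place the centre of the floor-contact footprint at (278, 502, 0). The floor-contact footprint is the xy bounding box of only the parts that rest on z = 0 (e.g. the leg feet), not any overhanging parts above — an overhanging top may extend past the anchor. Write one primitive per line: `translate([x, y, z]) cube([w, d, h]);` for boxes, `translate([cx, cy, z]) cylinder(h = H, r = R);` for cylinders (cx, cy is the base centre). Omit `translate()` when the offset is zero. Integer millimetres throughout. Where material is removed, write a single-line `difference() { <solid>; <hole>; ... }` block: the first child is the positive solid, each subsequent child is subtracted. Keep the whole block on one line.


difference() { translate([278, 502, 0]) cylinder(h = 238, r = 174); translate([278, 502, 0]) cylinder(h = 238, r = 61); }


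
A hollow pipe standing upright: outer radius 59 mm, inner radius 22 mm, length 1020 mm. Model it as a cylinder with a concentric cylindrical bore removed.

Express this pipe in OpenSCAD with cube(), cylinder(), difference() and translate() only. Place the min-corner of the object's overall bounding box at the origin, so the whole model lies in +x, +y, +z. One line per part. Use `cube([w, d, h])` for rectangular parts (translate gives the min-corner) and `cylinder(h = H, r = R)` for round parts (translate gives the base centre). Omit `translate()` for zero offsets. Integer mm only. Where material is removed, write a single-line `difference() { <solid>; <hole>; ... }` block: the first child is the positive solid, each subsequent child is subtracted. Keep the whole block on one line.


difference() { translate([59, 59, 0]) cylinder(h = 1020, r = 59); translate([59, 59, 0]) cylinder(h = 1020, r = 22); }
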